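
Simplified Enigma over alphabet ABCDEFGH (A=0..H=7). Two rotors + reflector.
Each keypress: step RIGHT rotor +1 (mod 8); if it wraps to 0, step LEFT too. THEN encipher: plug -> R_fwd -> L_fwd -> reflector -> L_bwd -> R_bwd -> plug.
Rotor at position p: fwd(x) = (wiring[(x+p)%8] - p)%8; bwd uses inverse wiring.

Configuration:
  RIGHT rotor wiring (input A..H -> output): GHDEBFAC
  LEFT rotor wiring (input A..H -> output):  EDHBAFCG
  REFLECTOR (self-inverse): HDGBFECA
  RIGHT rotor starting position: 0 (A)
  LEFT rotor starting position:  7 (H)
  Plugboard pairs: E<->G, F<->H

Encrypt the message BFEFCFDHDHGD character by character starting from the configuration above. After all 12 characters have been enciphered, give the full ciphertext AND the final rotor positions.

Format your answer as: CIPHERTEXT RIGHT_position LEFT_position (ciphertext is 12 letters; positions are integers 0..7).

Answer: ECBHEGEEFFBE 4 0

Derivation:
Char 1 ('B'): step: R->1, L=7; B->plug->B->R->C->L->E->refl->F->L'->B->R'->G->plug->E
Char 2 ('F'): step: R->2, L=7; F->plug->H->R->F->L->B->refl->D->L'->H->R'->C->plug->C
Char 3 ('E'): step: R->3, L=7; E->plug->G->R->E->L->C->refl->G->L'->G->R'->B->plug->B
Char 4 ('F'): step: R->4, L=7; F->plug->H->R->A->L->H->refl->A->L'->D->R'->F->plug->H
Char 5 ('C'): step: R->5, L=7; C->plug->C->R->F->L->B->refl->D->L'->H->R'->G->plug->E
Char 6 ('F'): step: R->6, L=7; F->plug->H->R->H->L->D->refl->B->L'->F->R'->E->plug->G
Char 7 ('D'): step: R->7, L=7; D->plug->D->R->E->L->C->refl->G->L'->G->R'->G->plug->E
Char 8 ('H'): step: R->0, L->0 (L advanced); H->plug->F->R->F->L->F->refl->E->L'->A->R'->G->plug->E
Char 9 ('D'): step: R->1, L=0; D->plug->D->R->A->L->E->refl->F->L'->F->R'->H->plug->F
Char 10 ('H'): step: R->2, L=0; H->plug->F->R->A->L->E->refl->F->L'->F->R'->H->plug->F
Char 11 ('G'): step: R->3, L=0; G->plug->E->R->H->L->G->refl->C->L'->G->R'->B->plug->B
Char 12 ('D'): step: R->4, L=0; D->plug->D->R->G->L->C->refl->G->L'->H->R'->G->plug->E
Final: ciphertext=ECBHEGEEFFBE, RIGHT=4, LEFT=0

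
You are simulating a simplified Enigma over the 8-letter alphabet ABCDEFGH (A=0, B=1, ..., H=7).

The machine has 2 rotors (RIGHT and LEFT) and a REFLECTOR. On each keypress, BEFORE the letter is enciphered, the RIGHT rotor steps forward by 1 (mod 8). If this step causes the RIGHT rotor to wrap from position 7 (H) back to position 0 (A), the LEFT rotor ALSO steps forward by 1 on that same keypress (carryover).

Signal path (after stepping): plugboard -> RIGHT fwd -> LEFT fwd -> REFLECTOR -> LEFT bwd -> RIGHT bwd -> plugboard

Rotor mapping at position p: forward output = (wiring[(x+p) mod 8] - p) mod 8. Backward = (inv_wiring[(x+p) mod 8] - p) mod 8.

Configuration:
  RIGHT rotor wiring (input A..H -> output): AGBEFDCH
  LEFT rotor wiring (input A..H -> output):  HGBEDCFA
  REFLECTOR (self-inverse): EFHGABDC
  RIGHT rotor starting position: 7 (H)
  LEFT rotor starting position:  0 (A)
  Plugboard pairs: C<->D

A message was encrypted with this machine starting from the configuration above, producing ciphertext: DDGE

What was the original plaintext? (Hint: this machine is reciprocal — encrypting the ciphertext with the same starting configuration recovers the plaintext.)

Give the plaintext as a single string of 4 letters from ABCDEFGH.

Char 1 ('D'): step: R->0, L->1 (L advanced); D->plug->C->R->B->L->A->refl->E->L'->F->R'->E->plug->E
Char 2 ('D'): step: R->1, L=1; D->plug->C->R->D->L->C->refl->H->L'->G->R'->G->plug->G
Char 3 ('G'): step: R->2, L=1; G->plug->G->R->G->L->H->refl->C->L'->D->R'->C->plug->D
Char 4 ('E'): step: R->3, L=1; E->plug->E->R->E->L->B->refl->F->L'->A->R'->C->plug->D

Answer: EGDD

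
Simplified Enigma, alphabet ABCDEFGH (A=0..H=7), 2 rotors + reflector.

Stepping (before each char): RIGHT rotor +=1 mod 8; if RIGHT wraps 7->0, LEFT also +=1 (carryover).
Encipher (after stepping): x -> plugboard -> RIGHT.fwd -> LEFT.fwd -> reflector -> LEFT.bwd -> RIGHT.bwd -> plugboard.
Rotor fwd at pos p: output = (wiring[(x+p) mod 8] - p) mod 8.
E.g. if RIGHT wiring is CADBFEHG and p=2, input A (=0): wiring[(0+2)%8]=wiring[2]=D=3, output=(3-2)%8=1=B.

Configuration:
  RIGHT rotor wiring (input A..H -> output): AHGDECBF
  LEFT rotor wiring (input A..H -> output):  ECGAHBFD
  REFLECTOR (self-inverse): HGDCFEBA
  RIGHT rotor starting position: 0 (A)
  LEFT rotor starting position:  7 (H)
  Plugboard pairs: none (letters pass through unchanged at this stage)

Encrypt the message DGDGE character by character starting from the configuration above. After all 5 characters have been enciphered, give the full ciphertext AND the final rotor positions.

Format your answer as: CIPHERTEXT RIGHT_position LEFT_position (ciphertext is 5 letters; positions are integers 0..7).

Answer: BCEBG 5 7

Derivation:
Char 1 ('D'): step: R->1, L=7; D->plug->D->R->D->L->H->refl->A->L'->F->R'->B->plug->B
Char 2 ('G'): step: R->2, L=7; G->plug->G->R->G->L->C->refl->D->L'->C->R'->C->plug->C
Char 3 ('D'): step: R->3, L=7; D->plug->D->R->G->L->C->refl->D->L'->C->R'->E->plug->E
Char 4 ('G'): step: R->4, L=7; G->plug->G->R->C->L->D->refl->C->L'->G->R'->B->plug->B
Char 5 ('E'): step: R->5, L=7; E->plug->E->R->C->L->D->refl->C->L'->G->R'->G->plug->G
Final: ciphertext=BCEBG, RIGHT=5, LEFT=7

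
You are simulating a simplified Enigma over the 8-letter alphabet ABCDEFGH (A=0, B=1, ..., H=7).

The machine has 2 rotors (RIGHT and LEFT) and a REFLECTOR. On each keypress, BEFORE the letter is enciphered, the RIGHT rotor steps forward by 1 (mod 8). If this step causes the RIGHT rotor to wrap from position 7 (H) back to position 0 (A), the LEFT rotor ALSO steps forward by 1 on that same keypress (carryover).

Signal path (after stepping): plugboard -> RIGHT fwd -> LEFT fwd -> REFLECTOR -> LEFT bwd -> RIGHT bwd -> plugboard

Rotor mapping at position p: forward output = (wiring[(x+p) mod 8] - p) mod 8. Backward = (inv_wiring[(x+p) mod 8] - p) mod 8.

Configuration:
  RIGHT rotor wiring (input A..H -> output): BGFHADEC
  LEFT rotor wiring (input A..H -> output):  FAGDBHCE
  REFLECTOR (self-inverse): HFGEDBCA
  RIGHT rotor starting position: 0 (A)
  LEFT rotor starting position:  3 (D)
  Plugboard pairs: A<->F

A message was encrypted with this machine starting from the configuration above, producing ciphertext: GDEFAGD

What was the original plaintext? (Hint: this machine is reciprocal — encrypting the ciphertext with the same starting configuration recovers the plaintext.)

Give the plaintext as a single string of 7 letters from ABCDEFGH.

Answer: FBHDHEG

Derivation:
Char 1 ('G'): step: R->1, L=3; G->plug->G->R->B->L->G->refl->C->L'->F->R'->A->plug->F
Char 2 ('D'): step: R->2, L=3; D->plug->D->R->B->L->G->refl->C->L'->F->R'->B->plug->B
Char 3 ('E'): step: R->3, L=3; E->plug->E->R->H->L->D->refl->E->L'->C->R'->H->plug->H
Char 4 ('F'): step: R->4, L=3; F->plug->A->R->E->L->B->refl->F->L'->G->R'->D->plug->D
Char 5 ('A'): step: R->5, L=3; A->plug->F->R->A->L->A->refl->H->L'->D->R'->H->plug->H
Char 6 ('G'): step: R->6, L=3; G->plug->G->R->C->L->E->refl->D->L'->H->R'->E->plug->E
Char 7 ('D'): step: R->7, L=3; D->plug->D->R->G->L->F->refl->B->L'->E->R'->G->plug->G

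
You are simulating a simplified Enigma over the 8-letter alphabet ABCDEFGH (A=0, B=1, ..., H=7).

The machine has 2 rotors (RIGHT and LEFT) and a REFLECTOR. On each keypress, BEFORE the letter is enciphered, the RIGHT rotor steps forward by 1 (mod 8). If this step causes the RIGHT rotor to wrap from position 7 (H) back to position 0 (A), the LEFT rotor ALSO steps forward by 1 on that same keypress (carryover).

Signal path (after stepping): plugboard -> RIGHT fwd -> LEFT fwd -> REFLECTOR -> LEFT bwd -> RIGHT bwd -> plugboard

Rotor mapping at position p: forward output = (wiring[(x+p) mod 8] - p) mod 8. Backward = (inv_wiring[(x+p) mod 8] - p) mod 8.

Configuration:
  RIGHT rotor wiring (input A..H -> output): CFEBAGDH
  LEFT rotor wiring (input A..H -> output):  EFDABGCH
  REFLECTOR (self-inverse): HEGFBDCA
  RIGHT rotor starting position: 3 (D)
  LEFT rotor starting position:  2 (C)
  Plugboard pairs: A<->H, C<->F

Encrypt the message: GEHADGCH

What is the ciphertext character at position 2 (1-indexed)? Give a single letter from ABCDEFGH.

Char 1 ('G'): step: R->4, L=2; G->plug->G->R->A->L->B->refl->E->L'->D->R'->D->plug->D
Char 2 ('E'): step: R->5, L=2; E->plug->E->R->A->L->B->refl->E->L'->D->R'->H->plug->A

A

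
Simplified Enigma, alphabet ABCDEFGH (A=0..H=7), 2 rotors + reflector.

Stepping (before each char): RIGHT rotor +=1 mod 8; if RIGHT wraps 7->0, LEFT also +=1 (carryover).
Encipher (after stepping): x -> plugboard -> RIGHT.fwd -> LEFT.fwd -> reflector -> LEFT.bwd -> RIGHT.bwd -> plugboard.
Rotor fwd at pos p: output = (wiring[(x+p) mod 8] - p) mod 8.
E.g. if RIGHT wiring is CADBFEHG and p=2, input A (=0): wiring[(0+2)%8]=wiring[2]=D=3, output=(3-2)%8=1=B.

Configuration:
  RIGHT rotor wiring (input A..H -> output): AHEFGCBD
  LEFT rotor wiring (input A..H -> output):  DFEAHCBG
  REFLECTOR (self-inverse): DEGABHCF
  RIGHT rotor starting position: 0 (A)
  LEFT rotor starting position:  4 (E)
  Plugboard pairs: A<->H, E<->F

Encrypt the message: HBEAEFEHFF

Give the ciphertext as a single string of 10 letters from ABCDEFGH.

Answer: EECEHGDDGB

Derivation:
Char 1 ('H'): step: R->1, L=4; H->plug->A->R->G->L->A->refl->D->L'->A->R'->F->plug->E
Char 2 ('B'): step: R->2, L=4; B->plug->B->R->D->L->C->refl->G->L'->B->R'->F->plug->E
Char 3 ('E'): step: R->3, L=4; E->plug->F->R->F->L->B->refl->E->L'->H->R'->C->plug->C
Char 4 ('A'): step: R->4, L=4; A->plug->H->R->B->L->G->refl->C->L'->D->R'->F->plug->E
Char 5 ('E'): step: R->5, L=4; E->plug->F->R->H->L->E->refl->B->L'->F->R'->A->plug->H
Char 6 ('F'): step: R->6, L=4; F->plug->E->R->G->L->A->refl->D->L'->A->R'->G->plug->G
Char 7 ('E'): step: R->7, L=4; E->plug->F->R->H->L->E->refl->B->L'->F->R'->D->plug->D
Char 8 ('H'): step: R->0, L->5 (L advanced); H->plug->A->R->A->L->F->refl->H->L'->F->R'->D->plug->D
Char 9 ('F'): step: R->1, L=5; F->plug->E->R->B->L->E->refl->B->L'->C->R'->G->plug->G
Char 10 ('F'): step: R->2, L=5; F->plug->E->R->H->L->C->refl->G->L'->D->R'->B->plug->B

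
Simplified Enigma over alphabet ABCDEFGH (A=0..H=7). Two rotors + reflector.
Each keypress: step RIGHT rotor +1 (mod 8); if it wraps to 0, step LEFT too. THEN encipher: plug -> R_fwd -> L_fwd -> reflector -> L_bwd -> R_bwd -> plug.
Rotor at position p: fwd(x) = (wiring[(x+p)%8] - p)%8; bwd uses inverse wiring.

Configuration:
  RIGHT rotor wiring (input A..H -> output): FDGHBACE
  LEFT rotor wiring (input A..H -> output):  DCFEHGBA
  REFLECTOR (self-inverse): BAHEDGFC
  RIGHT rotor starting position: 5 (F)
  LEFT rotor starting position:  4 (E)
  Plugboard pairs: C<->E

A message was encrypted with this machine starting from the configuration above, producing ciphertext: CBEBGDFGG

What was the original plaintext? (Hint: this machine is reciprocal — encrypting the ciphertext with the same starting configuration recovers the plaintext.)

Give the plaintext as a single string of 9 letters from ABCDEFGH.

Answer: GDDDABEFA

Derivation:
Char 1 ('C'): step: R->6, L=4; C->plug->E->R->A->L->D->refl->E->L'->D->R'->G->plug->G
Char 2 ('B'): step: R->7, L=4; B->plug->B->R->G->L->B->refl->A->L'->H->R'->D->plug->D
Char 3 ('E'): step: R->0, L->5 (L advanced); E->plug->C->R->G->L->H->refl->C->L'->H->R'->D->plug->D
Char 4 ('B'): step: R->1, L=5; B->plug->B->R->F->L->A->refl->B->L'->A->R'->D->plug->D
Char 5 ('G'): step: R->2, L=5; G->plug->G->R->D->L->G->refl->F->L'->E->R'->A->plug->A
Char 6 ('D'): step: R->3, L=5; D->plug->D->R->H->L->C->refl->H->L'->G->R'->B->plug->B
Char 7 ('F'): step: R->4, L=5; F->plug->F->R->H->L->C->refl->H->L'->G->R'->C->plug->E
Char 8 ('G'): step: R->5, L=5; G->plug->G->R->C->L->D->refl->E->L'->B->R'->F->plug->F
Char 9 ('G'): step: R->6, L=5; G->plug->G->R->D->L->G->refl->F->L'->E->R'->A->plug->A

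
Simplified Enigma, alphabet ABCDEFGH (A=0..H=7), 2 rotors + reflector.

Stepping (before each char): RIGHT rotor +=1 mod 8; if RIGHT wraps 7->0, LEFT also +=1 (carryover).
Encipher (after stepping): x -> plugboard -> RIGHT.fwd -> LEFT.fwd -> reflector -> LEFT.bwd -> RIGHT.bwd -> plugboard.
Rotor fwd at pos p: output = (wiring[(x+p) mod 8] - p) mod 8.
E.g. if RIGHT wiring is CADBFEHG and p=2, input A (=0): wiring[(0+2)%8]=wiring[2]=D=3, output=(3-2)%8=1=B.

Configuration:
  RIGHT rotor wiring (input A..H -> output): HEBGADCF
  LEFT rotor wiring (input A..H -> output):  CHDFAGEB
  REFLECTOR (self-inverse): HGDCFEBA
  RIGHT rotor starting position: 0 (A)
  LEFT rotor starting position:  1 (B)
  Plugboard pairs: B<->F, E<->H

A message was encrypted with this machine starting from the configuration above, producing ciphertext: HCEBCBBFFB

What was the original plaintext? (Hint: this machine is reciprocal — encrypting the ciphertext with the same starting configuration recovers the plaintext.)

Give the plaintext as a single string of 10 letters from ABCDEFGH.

Answer: GBAFHFCCHA

Derivation:
Char 1 ('H'): step: R->1, L=1; H->plug->E->R->C->L->E->refl->F->L'->E->R'->G->plug->G
Char 2 ('C'): step: R->2, L=1; C->plug->C->R->G->L->A->refl->H->L'->D->R'->F->plug->B
Char 3 ('E'): step: R->3, L=1; E->plug->H->R->G->L->A->refl->H->L'->D->R'->A->plug->A
Char 4 ('B'): step: R->4, L=1; B->plug->F->R->A->L->G->refl->B->L'->H->R'->B->plug->F
Char 5 ('C'): step: R->5, L=1; C->plug->C->R->A->L->G->refl->B->L'->H->R'->E->plug->H
Char 6 ('B'): step: R->6, L=1; B->plug->F->R->A->L->G->refl->B->L'->H->R'->B->plug->F
Char 7 ('B'): step: R->7, L=1; B->plug->F->R->B->L->C->refl->D->L'->F->R'->C->plug->C
Char 8 ('F'): step: R->0, L->2 (L advanced); F->plug->B->R->E->L->C->refl->D->L'->B->R'->C->plug->C
Char 9 ('F'): step: R->1, L=2; F->plug->B->R->A->L->B->refl->G->L'->C->R'->E->plug->H
Char 10 ('B'): step: R->2, L=2; B->plug->F->R->D->L->E->refl->F->L'->H->R'->A->plug->A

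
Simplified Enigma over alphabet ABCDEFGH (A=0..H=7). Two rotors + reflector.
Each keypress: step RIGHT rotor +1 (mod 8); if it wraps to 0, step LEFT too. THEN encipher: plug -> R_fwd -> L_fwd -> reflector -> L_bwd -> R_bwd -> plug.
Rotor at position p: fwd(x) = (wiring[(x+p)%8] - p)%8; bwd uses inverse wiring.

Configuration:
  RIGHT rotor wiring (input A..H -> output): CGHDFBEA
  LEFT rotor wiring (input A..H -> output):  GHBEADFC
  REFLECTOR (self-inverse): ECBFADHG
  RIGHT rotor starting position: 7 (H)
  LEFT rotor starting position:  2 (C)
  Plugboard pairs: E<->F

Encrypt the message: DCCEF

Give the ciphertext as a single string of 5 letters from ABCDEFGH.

Answer: HBGHE

Derivation:
Char 1 ('D'): step: R->0, L->3 (L advanced); D->plug->D->R->D->L->C->refl->B->L'->A->R'->H->plug->H
Char 2 ('C'): step: R->1, L=3; C->plug->C->R->C->L->A->refl->E->L'->G->R'->B->plug->B
Char 3 ('C'): step: R->2, L=3; C->plug->C->R->D->L->C->refl->B->L'->A->R'->G->plug->G
Char 4 ('E'): step: R->3, L=3; E->plug->F->R->H->L->G->refl->H->L'->E->R'->H->plug->H
Char 5 ('F'): step: R->4, L=3; F->plug->E->R->G->L->E->refl->A->L'->C->R'->F->plug->E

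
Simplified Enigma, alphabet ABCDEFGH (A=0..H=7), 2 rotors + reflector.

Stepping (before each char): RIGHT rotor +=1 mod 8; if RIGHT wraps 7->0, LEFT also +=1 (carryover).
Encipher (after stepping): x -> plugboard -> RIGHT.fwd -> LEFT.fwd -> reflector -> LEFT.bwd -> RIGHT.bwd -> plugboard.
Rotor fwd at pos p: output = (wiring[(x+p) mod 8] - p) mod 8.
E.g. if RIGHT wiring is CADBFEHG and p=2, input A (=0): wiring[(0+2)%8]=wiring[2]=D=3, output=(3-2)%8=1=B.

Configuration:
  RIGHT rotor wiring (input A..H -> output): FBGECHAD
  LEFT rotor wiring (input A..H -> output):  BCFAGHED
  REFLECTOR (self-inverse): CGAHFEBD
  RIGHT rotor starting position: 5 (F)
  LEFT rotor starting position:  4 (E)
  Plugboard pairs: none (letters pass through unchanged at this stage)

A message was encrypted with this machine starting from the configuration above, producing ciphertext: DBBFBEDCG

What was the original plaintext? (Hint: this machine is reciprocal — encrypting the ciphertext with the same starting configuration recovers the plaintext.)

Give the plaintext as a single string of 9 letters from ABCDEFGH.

Answer: HECGHDGFD

Derivation:
Char 1 ('D'): step: R->6, L=4; D->plug->D->R->D->L->H->refl->D->L'->B->R'->H->plug->H
Char 2 ('B'): step: R->7, L=4; B->plug->B->R->G->L->B->refl->G->L'->F->R'->E->plug->E
Char 3 ('B'): step: R->0, L->5 (L advanced); B->plug->B->R->B->L->H->refl->D->L'->G->R'->C->plug->C
Char 4 ('F'): step: R->1, L=5; F->plug->F->R->H->L->B->refl->G->L'->C->R'->G->plug->G
Char 5 ('B'): step: R->2, L=5; B->plug->B->R->C->L->G->refl->B->L'->H->R'->H->plug->H
Char 6 ('E'): step: R->3, L=5; E->plug->E->R->A->L->C->refl->A->L'->F->R'->D->plug->D
Char 7 ('D'): step: R->4, L=5; D->plug->D->R->H->L->B->refl->G->L'->C->R'->G->plug->G
Char 8 ('C'): step: R->5, L=5; C->plug->C->R->G->L->D->refl->H->L'->B->R'->F->plug->F
Char 9 ('G'): step: R->6, L=5; G->plug->G->R->E->L->F->refl->E->L'->D->R'->D->plug->D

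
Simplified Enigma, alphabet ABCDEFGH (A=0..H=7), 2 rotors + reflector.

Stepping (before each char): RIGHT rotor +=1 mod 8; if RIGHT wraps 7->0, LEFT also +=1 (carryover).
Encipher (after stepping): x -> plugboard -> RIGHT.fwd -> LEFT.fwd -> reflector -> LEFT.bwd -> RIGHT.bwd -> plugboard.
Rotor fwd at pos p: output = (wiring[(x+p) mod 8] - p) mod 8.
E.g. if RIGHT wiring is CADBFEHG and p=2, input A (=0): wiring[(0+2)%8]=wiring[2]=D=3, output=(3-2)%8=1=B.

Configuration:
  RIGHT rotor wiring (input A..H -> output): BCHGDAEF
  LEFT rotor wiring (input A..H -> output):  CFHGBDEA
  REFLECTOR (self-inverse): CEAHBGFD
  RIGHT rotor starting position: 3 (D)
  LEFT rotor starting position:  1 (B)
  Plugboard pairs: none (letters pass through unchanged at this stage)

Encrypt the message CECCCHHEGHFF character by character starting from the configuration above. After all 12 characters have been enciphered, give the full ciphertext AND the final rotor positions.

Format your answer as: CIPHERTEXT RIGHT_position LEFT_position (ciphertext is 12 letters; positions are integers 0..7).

Answer: AHDFBCAGDDGA 7 2

Derivation:
Char 1 ('C'): step: R->4, L=1; C->plug->C->R->A->L->E->refl->B->L'->H->R'->A->plug->A
Char 2 ('E'): step: R->5, L=1; E->plug->E->R->F->L->D->refl->H->L'->G->R'->H->plug->H
Char 3 ('C'): step: R->6, L=1; C->plug->C->R->D->L->A->refl->C->L'->E->R'->D->plug->D
Char 4 ('C'): step: R->7, L=1; C->plug->C->R->D->L->A->refl->C->L'->E->R'->F->plug->F
Char 5 ('C'): step: R->0, L->2 (L advanced); C->plug->C->R->H->L->D->refl->H->L'->C->R'->B->plug->B
Char 6 ('H'): step: R->1, L=2; H->plug->H->R->A->L->F->refl->G->L'->F->R'->C->plug->C
Char 7 ('H'): step: R->2, L=2; H->plug->H->R->A->L->F->refl->G->L'->F->R'->A->plug->A
Char 8 ('E'): step: R->3, L=2; E->plug->E->R->C->L->H->refl->D->L'->H->R'->G->plug->G
Char 9 ('G'): step: R->4, L=2; G->plug->G->R->D->L->B->refl->E->L'->B->R'->D->plug->D
Char 10 ('H'): step: R->5, L=2; H->plug->H->R->G->L->A->refl->C->L'->E->R'->D->plug->D
Char 11 ('F'): step: R->6, L=2; F->plug->F->R->A->L->F->refl->G->L'->F->R'->G->plug->G
Char 12 ('F'): step: R->7, L=2; F->plug->F->R->E->L->C->refl->A->L'->G->R'->A->plug->A
Final: ciphertext=AHDFBCAGDDGA, RIGHT=7, LEFT=2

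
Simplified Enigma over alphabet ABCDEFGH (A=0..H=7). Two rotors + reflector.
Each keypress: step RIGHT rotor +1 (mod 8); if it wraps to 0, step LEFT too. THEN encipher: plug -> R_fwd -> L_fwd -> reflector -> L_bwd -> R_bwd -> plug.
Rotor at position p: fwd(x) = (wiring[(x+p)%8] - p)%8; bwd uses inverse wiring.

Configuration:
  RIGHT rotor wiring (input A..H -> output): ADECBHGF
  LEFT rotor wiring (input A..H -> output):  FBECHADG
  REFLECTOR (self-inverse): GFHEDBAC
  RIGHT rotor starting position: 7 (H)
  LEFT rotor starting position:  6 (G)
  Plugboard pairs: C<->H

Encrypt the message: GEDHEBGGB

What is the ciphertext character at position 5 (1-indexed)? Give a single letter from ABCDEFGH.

Char 1 ('G'): step: R->0, L->7 (L advanced); G->plug->G->R->G->L->B->refl->F->L'->D->R'->B->plug->B
Char 2 ('E'): step: R->1, L=7; E->plug->E->R->G->L->B->refl->F->L'->D->R'->B->plug->B
Char 3 ('D'): step: R->2, L=7; D->plug->D->R->F->L->A->refl->G->L'->B->R'->H->plug->C
Char 4 ('H'): step: R->3, L=7; H->plug->C->R->E->L->D->refl->E->L'->H->R'->A->plug->A
Char 5 ('E'): step: R->4, L=7; E->plug->E->R->E->L->D->refl->E->L'->H->R'->F->plug->F

F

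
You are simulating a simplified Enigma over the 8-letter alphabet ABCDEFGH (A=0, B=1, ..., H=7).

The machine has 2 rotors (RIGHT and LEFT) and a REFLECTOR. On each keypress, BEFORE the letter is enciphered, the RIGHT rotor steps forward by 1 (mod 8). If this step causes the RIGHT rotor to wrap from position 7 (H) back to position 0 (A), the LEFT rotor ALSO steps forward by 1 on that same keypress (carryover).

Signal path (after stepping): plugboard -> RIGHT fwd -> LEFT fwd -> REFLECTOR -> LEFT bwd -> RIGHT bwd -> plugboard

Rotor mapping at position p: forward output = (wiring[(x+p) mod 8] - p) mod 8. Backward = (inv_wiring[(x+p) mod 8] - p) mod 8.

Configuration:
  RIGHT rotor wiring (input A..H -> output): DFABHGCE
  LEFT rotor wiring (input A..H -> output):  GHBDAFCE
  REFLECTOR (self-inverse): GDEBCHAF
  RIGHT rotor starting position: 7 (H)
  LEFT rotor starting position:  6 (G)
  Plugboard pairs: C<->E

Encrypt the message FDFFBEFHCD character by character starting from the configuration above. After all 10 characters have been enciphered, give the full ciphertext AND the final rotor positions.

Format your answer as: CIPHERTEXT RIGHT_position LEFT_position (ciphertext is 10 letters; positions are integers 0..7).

Answer: GHACEBABFB 1 0

Derivation:
Char 1 ('F'): step: R->0, L->7 (L advanced); F->plug->F->R->G->L->G->refl->A->L'->C->R'->G->plug->G
Char 2 ('D'): step: R->1, L=7; D->plug->D->R->G->L->G->refl->A->L'->C->R'->H->plug->H
Char 3 ('F'): step: R->2, L=7; F->plug->F->R->C->L->A->refl->G->L'->G->R'->A->plug->A
Char 4 ('F'): step: R->3, L=7; F->plug->F->R->A->L->F->refl->H->L'->B->R'->E->plug->C
Char 5 ('B'): step: R->4, L=7; B->plug->B->R->C->L->A->refl->G->L'->G->R'->C->plug->E
Char 6 ('E'): step: R->5, L=7; E->plug->C->R->H->L->D->refl->B->L'->F->R'->B->plug->B
Char 7 ('F'): step: R->6, L=7; F->plug->F->R->D->L->C->refl->E->L'->E->R'->A->plug->A
Char 8 ('H'): step: R->7, L=7; H->plug->H->R->D->L->C->refl->E->L'->E->R'->B->plug->B
Char 9 ('C'): step: R->0, L->0 (L advanced); C->plug->E->R->H->L->E->refl->C->L'->G->R'->F->plug->F
Char 10 ('D'): step: R->1, L=0; D->plug->D->R->G->L->C->refl->E->L'->H->R'->B->plug->B
Final: ciphertext=GHACEBABFB, RIGHT=1, LEFT=0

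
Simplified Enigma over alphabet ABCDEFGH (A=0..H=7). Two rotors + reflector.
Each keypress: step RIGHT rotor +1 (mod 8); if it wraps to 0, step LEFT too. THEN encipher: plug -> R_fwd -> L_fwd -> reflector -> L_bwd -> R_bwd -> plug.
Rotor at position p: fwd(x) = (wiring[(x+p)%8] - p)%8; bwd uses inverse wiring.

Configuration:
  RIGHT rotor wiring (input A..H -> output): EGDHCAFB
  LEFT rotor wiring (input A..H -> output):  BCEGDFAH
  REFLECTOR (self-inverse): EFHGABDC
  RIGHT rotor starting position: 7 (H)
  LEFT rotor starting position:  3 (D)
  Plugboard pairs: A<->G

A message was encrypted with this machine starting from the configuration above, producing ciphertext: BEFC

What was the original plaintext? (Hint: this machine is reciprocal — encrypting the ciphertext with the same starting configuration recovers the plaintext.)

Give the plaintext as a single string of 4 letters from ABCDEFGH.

Char 1 ('B'): step: R->0, L->4 (L advanced); B->plug->B->R->G->L->A->refl->E->L'->C->R'->E->plug->E
Char 2 ('E'): step: R->1, L=4; E->plug->E->R->H->L->C->refl->H->L'->A->R'->G->plug->A
Char 3 ('F'): step: R->2, L=4; F->plug->F->R->H->L->C->refl->H->L'->A->R'->C->plug->C
Char 4 ('C'): step: R->3, L=4; C->plug->C->R->F->L->G->refl->D->L'->D->R'->G->plug->A

Answer: EACA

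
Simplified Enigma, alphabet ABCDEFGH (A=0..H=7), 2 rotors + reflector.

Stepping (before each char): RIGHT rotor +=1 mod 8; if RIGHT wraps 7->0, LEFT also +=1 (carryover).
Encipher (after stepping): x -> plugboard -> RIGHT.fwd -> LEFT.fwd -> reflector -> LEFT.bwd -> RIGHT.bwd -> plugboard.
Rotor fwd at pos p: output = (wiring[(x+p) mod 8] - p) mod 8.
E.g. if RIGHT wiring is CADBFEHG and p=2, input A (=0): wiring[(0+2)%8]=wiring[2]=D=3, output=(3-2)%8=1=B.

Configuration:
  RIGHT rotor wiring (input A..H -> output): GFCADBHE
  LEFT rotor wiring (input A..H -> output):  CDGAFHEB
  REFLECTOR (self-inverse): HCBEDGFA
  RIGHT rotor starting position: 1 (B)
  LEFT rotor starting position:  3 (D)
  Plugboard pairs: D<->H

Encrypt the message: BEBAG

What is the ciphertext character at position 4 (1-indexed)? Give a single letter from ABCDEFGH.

Char 1 ('B'): step: R->2, L=3; B->plug->B->R->G->L->A->refl->H->L'->F->R'->E->plug->E
Char 2 ('E'): step: R->3, L=3; E->plug->E->R->B->L->C->refl->B->L'->D->R'->F->plug->F
Char 3 ('B'): step: R->4, L=3; B->plug->B->R->F->L->H->refl->A->L'->G->R'->G->plug->G
Char 4 ('A'): step: R->5, L=3; A->plug->A->R->E->L->G->refl->F->L'->A->R'->E->plug->E

E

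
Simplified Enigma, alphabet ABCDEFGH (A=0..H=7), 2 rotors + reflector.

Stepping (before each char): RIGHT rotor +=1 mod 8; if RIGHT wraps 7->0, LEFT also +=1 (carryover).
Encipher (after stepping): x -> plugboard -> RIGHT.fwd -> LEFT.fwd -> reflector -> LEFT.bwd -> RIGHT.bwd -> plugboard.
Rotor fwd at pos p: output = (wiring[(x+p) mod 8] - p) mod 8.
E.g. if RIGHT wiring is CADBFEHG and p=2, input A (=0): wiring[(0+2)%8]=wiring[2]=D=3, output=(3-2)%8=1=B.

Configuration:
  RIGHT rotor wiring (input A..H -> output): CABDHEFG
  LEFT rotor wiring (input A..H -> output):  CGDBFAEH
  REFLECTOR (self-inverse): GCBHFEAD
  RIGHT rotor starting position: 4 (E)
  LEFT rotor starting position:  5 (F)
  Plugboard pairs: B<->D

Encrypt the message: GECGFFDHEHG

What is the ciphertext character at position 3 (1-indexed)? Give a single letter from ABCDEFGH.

Char 1 ('G'): step: R->5, L=5; G->plug->G->R->G->L->E->refl->F->L'->D->R'->E->plug->E
Char 2 ('E'): step: R->6, L=5; E->plug->E->R->D->L->F->refl->E->L'->G->R'->H->plug->H
Char 3 ('C'): step: R->7, L=5; C->plug->C->R->B->L->H->refl->D->L'->A->R'->F->plug->F

F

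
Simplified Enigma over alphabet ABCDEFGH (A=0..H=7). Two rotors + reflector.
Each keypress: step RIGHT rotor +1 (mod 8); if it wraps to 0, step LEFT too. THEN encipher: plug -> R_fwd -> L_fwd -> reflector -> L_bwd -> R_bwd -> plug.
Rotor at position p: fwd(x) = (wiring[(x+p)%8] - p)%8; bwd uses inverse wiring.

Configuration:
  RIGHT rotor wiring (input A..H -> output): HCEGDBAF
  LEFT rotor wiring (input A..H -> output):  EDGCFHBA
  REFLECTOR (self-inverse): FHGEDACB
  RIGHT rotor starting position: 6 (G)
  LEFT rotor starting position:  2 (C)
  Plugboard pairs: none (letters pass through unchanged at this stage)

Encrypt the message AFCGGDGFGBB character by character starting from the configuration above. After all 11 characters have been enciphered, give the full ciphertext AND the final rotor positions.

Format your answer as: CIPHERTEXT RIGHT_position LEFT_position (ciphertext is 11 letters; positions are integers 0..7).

Char 1 ('A'): step: R->7, L=2; A->plug->A->R->G->L->C->refl->G->L'->F->R'->D->plug->D
Char 2 ('F'): step: R->0, L->3 (L advanced); F->plug->F->R->B->L->C->refl->G->L'->D->R'->E->plug->E
Char 3 ('C'): step: R->1, L=3; C->plug->C->R->F->L->B->refl->H->L'->A->R'->E->plug->E
Char 4 ('G'): step: R->2, L=3; G->plug->G->R->F->L->B->refl->H->L'->A->R'->H->plug->H
Char 5 ('G'): step: R->3, L=3; G->plug->G->R->H->L->D->refl->E->L'->C->R'->E->plug->E
Char 6 ('D'): step: R->4, L=3; D->plug->D->R->B->L->C->refl->G->L'->D->R'->E->plug->E
Char 7 ('G'): step: R->5, L=3; G->plug->G->R->B->L->C->refl->G->L'->D->R'->B->plug->B
Char 8 ('F'): step: R->6, L=3; F->plug->F->R->A->L->H->refl->B->L'->F->R'->G->plug->G
Char 9 ('G'): step: R->7, L=3; G->plug->G->R->C->L->E->refl->D->L'->H->R'->E->plug->E
Char 10 ('B'): step: R->0, L->4 (L advanced); B->plug->B->R->C->L->F->refl->A->L'->E->R'->C->plug->C
Char 11 ('B'): step: R->1, L=4; B->plug->B->R->D->L->E->refl->D->L'->B->R'->A->plug->A
Final: ciphertext=DEEHEEBGECA, RIGHT=1, LEFT=4

Answer: DEEHEEBGECA 1 4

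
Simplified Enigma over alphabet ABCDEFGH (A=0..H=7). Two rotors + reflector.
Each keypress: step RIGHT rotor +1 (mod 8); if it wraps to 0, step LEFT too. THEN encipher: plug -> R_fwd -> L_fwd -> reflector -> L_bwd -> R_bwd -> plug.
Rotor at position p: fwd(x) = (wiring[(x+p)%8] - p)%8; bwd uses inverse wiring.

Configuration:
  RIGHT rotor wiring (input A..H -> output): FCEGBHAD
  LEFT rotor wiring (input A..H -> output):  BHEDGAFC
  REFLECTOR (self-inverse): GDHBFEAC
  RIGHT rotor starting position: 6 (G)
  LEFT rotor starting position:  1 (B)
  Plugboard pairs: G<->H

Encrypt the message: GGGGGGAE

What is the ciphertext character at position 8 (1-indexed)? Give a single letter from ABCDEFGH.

Char 1 ('G'): step: R->7, L=1; G->plug->H->R->B->L->D->refl->B->L'->G->R'->B->plug->B
Char 2 ('G'): step: R->0, L->2 (L advanced); G->plug->H->R->D->L->G->refl->A->L'->F->R'->A->plug->A
Char 3 ('G'): step: R->1, L=2; G->plug->H->R->E->L->D->refl->B->L'->B->R'->A->plug->A
Char 4 ('G'): step: R->2, L=2; G->plug->H->R->A->L->C->refl->H->L'->G->R'->E->plug->E
Char 5 ('G'): step: R->3, L=2; G->plug->H->R->B->L->B->refl->D->L'->E->R'->C->plug->C
Char 6 ('G'): step: R->4, L=2; G->plug->H->R->C->L->E->refl->F->L'->H->R'->D->plug->D
Char 7 ('A'): step: R->5, L=2; A->plug->A->R->C->L->E->refl->F->L'->H->R'->F->plug->F
Char 8 ('E'): step: R->6, L=2; E->plug->E->R->G->L->H->refl->C->L'->A->R'->F->plug->F

F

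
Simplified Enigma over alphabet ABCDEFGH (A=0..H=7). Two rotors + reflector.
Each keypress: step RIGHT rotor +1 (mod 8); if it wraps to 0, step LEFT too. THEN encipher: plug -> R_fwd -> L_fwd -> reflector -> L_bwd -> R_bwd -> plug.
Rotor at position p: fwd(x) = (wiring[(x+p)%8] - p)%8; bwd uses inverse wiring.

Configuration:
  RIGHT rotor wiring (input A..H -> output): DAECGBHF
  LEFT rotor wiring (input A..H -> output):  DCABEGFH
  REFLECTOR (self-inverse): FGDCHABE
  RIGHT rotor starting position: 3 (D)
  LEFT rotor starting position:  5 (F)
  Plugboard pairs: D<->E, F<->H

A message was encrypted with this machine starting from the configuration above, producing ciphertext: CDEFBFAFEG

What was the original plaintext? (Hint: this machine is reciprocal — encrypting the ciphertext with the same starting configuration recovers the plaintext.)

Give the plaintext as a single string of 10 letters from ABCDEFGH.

Char 1 ('C'): step: R->4, L=5; C->plug->C->R->D->L->G->refl->B->L'->A->R'->G->plug->G
Char 2 ('D'): step: R->5, L=5; D->plug->E->R->D->L->G->refl->B->L'->A->R'->C->plug->C
Char 3 ('E'): step: R->6, L=5; E->plug->D->R->C->L->C->refl->D->L'->F->R'->C->plug->C
Char 4 ('F'): step: R->7, L=5; F->plug->H->R->A->L->B->refl->G->L'->D->R'->E->plug->D
Char 5 ('B'): step: R->0, L->6 (L advanced); B->plug->B->R->A->L->H->refl->E->L'->D->R'->A->plug->A
Char 6 ('F'): step: R->1, L=6; F->plug->H->R->C->L->F->refl->A->L'->H->R'->A->plug->A
Char 7 ('A'): step: R->2, L=6; A->plug->A->R->C->L->F->refl->A->L'->H->R'->D->plug->E
Char 8 ('F'): step: R->3, L=6; F->plug->H->R->B->L->B->refl->G->L'->G->R'->C->plug->C
Char 9 ('E'): step: R->4, L=6; E->plug->D->R->B->L->B->refl->G->L'->G->R'->H->plug->F
Char 10 ('G'): step: R->5, L=6; G->plug->G->R->F->L->D->refl->C->L'->E->R'->A->plug->A

Answer: GCCDAAECFA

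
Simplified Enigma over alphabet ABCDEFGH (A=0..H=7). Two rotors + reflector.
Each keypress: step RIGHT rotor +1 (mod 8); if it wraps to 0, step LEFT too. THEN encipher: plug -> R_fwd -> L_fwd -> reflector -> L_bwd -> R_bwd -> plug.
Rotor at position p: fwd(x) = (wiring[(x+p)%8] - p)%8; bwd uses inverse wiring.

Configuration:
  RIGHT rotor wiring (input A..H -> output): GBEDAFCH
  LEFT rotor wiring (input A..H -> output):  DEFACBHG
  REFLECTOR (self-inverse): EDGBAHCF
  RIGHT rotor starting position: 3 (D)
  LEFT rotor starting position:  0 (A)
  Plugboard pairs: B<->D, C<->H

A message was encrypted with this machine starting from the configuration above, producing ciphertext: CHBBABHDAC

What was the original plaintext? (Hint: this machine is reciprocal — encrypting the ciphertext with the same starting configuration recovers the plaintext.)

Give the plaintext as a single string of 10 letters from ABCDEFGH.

Answer: AGDAGCABDA

Derivation:
Char 1 ('C'): step: R->4, L=0; C->plug->H->R->H->L->G->refl->C->L'->E->R'->A->plug->A
Char 2 ('H'): step: R->5, L=0; H->plug->C->R->C->L->F->refl->H->L'->G->R'->G->plug->G
Char 3 ('B'): step: R->6, L=0; B->plug->D->R->D->L->A->refl->E->L'->B->R'->B->plug->D
Char 4 ('B'): step: R->7, L=0; B->plug->D->R->F->L->B->refl->D->L'->A->R'->A->plug->A
Char 5 ('A'): step: R->0, L->1 (L advanced); A->plug->A->R->G->L->F->refl->H->L'->C->R'->G->plug->G
Char 6 ('B'): step: R->1, L=1; B->plug->D->R->H->L->C->refl->G->L'->F->R'->H->plug->C
Char 7 ('H'): step: R->2, L=1; H->plug->C->R->G->L->F->refl->H->L'->C->R'->A->plug->A
Char 8 ('D'): step: R->3, L=1; D->plug->B->R->F->L->G->refl->C->L'->H->R'->D->plug->B
Char 9 ('A'): step: R->4, L=1; A->plug->A->R->E->L->A->refl->E->L'->B->R'->B->plug->D
Char 10 ('C'): step: R->5, L=1; C->plug->H->R->D->L->B->refl->D->L'->A->R'->A->plug->A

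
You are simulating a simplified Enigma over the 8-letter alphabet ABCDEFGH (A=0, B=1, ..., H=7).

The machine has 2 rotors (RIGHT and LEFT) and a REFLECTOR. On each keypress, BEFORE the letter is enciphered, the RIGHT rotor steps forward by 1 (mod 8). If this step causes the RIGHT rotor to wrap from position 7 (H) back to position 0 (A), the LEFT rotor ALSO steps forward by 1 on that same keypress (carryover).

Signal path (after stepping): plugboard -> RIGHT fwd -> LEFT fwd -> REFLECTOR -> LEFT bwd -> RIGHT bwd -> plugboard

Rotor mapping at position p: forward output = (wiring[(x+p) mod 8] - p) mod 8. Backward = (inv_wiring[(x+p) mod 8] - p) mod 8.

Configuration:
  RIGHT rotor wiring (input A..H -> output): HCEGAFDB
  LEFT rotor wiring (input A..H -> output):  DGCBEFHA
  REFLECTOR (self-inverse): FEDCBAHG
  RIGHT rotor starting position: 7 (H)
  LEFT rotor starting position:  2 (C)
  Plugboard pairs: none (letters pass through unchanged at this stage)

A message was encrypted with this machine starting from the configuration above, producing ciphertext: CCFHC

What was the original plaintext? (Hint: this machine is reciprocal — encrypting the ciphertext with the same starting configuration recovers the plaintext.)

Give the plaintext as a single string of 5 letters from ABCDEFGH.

Answer: FEHAG

Derivation:
Char 1 ('C'): step: R->0, L->3 (L advanced); C->plug->C->R->E->L->F->refl->A->L'->F->R'->F->plug->F
Char 2 ('C'): step: R->1, L=3; C->plug->C->R->F->L->A->refl->F->L'->E->R'->E->plug->E
Char 3 ('F'): step: R->2, L=3; F->plug->F->R->H->L->H->refl->G->L'->A->R'->H->plug->H
Char 4 ('H'): step: R->3, L=3; H->plug->H->R->B->L->B->refl->E->L'->D->R'->A->plug->A
Char 5 ('C'): step: R->4, L=3; C->plug->C->R->H->L->H->refl->G->L'->A->R'->G->plug->G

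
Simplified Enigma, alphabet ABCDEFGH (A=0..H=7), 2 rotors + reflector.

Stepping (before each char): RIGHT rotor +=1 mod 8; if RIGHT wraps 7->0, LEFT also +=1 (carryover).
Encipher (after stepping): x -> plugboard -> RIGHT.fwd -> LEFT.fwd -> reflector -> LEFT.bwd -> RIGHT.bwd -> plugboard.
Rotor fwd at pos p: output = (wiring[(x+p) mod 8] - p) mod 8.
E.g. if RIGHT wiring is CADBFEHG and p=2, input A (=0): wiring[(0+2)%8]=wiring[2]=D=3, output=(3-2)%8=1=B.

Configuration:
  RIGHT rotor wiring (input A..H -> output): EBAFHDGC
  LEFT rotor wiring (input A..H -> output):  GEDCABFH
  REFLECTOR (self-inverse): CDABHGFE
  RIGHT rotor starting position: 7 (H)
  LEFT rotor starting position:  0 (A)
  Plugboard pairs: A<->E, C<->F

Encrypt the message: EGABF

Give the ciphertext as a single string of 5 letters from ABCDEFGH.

Answer: BFDCA

Derivation:
Char 1 ('E'): step: R->0, L->1 (L advanced); E->plug->A->R->E->L->A->refl->C->L'->B->R'->B->plug->B
Char 2 ('G'): step: R->1, L=1; G->plug->G->R->B->L->C->refl->A->L'->E->R'->C->plug->F
Char 3 ('A'): step: R->2, L=1; A->plug->E->R->E->L->A->refl->C->L'->B->R'->D->plug->D
Char 4 ('B'): step: R->3, L=1; B->plug->B->R->E->L->A->refl->C->L'->B->R'->F->plug->C
Char 5 ('F'): step: R->4, L=1; F->plug->C->R->C->L->B->refl->D->L'->A->R'->E->plug->A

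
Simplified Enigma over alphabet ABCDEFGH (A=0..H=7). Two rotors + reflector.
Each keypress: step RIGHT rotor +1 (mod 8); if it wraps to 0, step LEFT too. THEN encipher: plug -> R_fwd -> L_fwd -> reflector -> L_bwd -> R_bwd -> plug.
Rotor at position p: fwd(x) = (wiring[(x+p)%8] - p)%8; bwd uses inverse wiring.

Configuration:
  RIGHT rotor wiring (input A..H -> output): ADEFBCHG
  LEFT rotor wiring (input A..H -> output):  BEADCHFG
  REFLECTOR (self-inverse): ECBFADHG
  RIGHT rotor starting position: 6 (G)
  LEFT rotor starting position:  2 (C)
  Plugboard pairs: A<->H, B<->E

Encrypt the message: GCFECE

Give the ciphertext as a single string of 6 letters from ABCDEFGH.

Char 1 ('G'): step: R->7, L=2; G->plug->G->R->D->L->F->refl->D->L'->E->R'->C->plug->C
Char 2 ('C'): step: R->0, L->3 (L advanced); C->plug->C->R->E->L->D->refl->F->L'->H->R'->G->plug->G
Char 3 ('F'): step: R->1, L=3; F->plug->F->R->G->L->B->refl->C->L'->D->R'->B->plug->E
Char 4 ('E'): step: R->2, L=3; E->plug->B->R->D->L->C->refl->B->L'->G->R'->G->plug->G
Char 5 ('C'): step: R->3, L=3; C->plug->C->R->H->L->F->refl->D->L'->E->R'->D->plug->D
Char 6 ('E'): step: R->4, L=3; E->plug->B->R->G->L->B->refl->C->L'->D->R'->C->plug->C

Answer: CGEGDC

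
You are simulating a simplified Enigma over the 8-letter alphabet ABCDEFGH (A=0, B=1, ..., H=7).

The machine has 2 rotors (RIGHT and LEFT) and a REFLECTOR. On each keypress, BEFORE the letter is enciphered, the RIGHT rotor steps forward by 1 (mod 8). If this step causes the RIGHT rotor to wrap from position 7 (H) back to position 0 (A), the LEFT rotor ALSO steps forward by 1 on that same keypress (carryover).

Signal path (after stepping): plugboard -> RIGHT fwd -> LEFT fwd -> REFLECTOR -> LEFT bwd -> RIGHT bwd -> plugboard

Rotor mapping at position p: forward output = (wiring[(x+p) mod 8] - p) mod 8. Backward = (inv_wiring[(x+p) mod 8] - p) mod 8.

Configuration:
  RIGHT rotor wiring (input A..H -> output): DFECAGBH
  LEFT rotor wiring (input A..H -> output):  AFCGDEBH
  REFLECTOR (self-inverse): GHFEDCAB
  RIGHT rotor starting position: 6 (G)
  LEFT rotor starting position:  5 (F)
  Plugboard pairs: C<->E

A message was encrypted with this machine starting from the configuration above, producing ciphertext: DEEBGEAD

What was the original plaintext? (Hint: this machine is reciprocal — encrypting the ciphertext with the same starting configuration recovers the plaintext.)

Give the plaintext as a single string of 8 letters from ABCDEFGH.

Answer: HCBDDCHE

Derivation:
Char 1 ('D'): step: R->7, L=5; D->plug->D->R->F->L->F->refl->C->L'->C->R'->H->plug->H
Char 2 ('E'): step: R->0, L->6 (L advanced); E->plug->C->R->E->L->E->refl->D->L'->A->R'->E->plug->C
Char 3 ('E'): step: R->1, L=6; E->plug->C->R->B->L->B->refl->H->L'->D->R'->B->plug->B
Char 4 ('B'): step: R->2, L=6; B->plug->B->R->A->L->D->refl->E->L'->E->R'->D->plug->D
Char 5 ('G'): step: R->3, L=6; G->plug->G->R->C->L->C->refl->F->L'->G->R'->D->plug->D
Char 6 ('E'): step: R->4, L=6; E->plug->C->R->F->L->A->refl->G->L'->H->R'->E->plug->C
Char 7 ('A'): step: R->5, L=6; A->plug->A->R->B->L->B->refl->H->L'->D->R'->H->plug->H
Char 8 ('D'): step: R->6, L=6; D->plug->D->R->H->L->G->refl->A->L'->F->R'->C->plug->E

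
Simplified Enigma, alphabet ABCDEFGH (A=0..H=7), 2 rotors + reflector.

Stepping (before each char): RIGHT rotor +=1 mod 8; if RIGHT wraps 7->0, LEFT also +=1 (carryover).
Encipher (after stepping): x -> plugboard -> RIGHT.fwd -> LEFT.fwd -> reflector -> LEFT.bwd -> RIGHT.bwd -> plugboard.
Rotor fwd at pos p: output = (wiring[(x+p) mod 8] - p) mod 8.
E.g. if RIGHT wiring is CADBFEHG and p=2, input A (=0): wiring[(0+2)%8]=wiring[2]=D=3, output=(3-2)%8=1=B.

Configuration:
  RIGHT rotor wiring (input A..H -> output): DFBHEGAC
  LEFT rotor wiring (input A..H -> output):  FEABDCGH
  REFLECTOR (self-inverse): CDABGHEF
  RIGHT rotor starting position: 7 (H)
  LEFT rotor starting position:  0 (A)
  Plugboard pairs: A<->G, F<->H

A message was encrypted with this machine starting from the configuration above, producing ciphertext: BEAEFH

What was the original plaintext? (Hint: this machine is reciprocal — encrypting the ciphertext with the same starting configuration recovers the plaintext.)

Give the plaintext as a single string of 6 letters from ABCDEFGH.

Char 1 ('B'): step: R->0, L->1 (L advanced); B->plug->B->R->F->L->F->refl->H->L'->B->R'->C->plug->C
Char 2 ('E'): step: R->1, L=1; E->plug->E->R->F->L->F->refl->H->L'->B->R'->G->plug->A
Char 3 ('A'): step: R->2, L=1; A->plug->G->R->B->L->H->refl->F->L'->F->R'->B->plug->B
Char 4 ('E'): step: R->3, L=1; E->plug->E->R->H->L->E->refl->G->L'->G->R'->H->plug->F
Char 5 ('F'): step: R->4, L=1; F->plug->H->R->D->L->C->refl->A->L'->C->R'->B->plug->B
Char 6 ('H'): step: R->5, L=1; H->plug->F->R->E->L->B->refl->D->L'->A->R'->E->plug->E

Answer: CABFBE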